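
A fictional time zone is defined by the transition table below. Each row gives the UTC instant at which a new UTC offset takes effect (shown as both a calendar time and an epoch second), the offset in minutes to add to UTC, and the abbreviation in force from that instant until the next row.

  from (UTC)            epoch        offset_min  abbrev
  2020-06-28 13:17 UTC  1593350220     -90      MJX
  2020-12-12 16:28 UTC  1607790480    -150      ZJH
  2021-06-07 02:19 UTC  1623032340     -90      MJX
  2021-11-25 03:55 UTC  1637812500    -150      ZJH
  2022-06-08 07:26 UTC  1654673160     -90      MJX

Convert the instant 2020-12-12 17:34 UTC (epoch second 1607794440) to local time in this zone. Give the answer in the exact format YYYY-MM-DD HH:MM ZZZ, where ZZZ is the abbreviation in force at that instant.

2020-12-12 15:04 ZJH

Query: 2020-12-12 17:34 UTC
Rule 2/5 (ZJH, -02:30): 2020-12-12 16:28 UTC ≤ query < 2021-06-07 02:19 UTC
17·60 + 34 - 150 = 904 min
904 = 0·1440 + 904; 904 = 15·60 + 4 → 15:04, same day
→ 2020-12-12 15:04 ZJH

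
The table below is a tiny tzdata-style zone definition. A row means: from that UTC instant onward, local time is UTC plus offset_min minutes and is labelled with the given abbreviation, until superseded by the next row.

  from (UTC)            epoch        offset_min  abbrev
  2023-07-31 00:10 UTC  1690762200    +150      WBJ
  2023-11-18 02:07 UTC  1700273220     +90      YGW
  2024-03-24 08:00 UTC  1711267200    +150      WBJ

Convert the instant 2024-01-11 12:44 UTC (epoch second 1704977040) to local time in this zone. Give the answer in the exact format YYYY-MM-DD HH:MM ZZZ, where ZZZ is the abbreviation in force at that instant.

Query: 2024-01-11 12:44 UTC
Rule 2/3 (YGW, +01:30): 2023-11-18 02:07 UTC ≤ query < 2024-03-24 08:00 UTC
12·60 + 44 + 90 = 854 min
854 = 0·1440 + 854; 854 = 14·60 + 14 → 14:14, same day
→ 2024-01-11 14:14 YGW

2024-01-11 14:14 YGW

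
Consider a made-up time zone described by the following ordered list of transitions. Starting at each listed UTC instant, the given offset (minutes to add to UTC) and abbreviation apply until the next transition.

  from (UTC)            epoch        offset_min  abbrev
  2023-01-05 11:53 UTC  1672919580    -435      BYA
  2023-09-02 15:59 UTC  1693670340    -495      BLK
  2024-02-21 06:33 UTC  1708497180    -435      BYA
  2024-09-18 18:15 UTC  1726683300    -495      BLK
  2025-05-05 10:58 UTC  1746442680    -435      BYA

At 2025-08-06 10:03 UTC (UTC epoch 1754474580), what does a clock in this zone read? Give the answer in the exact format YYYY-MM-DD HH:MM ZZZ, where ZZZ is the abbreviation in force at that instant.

Query: 2025-08-06 10:03 UTC
Rule 5/5 (BYA, -07:15): 2025-05-05 10:58 UTC ≤ query < +∞
10·60 + 3 - 435 = 168 min
168 = 0·1440 + 168; 168 = 2·60 + 48 → 02:48, same day
→ 2025-08-06 02:48 BYA

2025-08-06 02:48 BYA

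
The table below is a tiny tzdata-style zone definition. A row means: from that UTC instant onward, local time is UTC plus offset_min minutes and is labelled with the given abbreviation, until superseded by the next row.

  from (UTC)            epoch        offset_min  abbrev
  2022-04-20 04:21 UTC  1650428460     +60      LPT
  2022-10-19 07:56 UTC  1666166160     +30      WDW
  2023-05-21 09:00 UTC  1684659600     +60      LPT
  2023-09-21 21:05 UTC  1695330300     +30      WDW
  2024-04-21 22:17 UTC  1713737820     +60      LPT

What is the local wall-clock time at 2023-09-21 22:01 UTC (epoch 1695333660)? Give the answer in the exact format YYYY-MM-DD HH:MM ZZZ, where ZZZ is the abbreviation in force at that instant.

2023-09-21 22:31 WDW

Query: 2023-09-21 22:01 UTC
Rule 4/5 (WDW, +00:30): 2023-09-21 21:05 UTC ≤ query < 2024-04-21 22:17 UTC
22·60 + 1 + 30 = 1351 min
1351 = 0·1440 + 1351; 1351 = 22·60 + 31 → 22:31, same day
→ 2023-09-21 22:31 WDW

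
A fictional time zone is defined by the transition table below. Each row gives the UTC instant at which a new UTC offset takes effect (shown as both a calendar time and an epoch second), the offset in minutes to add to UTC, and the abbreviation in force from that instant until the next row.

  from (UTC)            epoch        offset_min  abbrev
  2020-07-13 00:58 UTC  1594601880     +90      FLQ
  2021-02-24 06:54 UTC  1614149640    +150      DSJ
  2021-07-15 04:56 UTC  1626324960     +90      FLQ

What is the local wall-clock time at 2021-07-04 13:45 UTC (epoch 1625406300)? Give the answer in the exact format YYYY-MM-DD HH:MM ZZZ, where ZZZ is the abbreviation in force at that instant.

Query: 2021-07-04 13:45 UTC
Rule 2/3 (DSJ, +02:30): 2021-02-24 06:54 UTC ≤ query < 2021-07-15 04:56 UTC
13·60 + 45 + 150 = 975 min
975 = 0·1440 + 975; 975 = 16·60 + 15 → 16:15, same day
→ 2021-07-04 16:15 DSJ

2021-07-04 16:15 DSJ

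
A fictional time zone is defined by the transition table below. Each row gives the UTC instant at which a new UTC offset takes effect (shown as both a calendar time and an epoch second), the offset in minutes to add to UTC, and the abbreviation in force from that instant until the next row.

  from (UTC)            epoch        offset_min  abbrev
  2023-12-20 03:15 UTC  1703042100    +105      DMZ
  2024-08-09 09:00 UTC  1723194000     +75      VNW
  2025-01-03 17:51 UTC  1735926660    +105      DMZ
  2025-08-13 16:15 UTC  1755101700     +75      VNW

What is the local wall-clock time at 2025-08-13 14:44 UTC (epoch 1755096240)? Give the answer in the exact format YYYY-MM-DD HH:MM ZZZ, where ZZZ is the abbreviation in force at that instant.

Query: 2025-08-13 14:44 UTC
Rule 3/4 (DMZ, +01:45): 2025-01-03 17:51 UTC ≤ query < 2025-08-13 16:15 UTC
14·60 + 44 + 105 = 989 min
989 = 0·1440 + 989; 989 = 16·60 + 29 → 16:29, same day
→ 2025-08-13 16:29 DMZ

2025-08-13 16:29 DMZ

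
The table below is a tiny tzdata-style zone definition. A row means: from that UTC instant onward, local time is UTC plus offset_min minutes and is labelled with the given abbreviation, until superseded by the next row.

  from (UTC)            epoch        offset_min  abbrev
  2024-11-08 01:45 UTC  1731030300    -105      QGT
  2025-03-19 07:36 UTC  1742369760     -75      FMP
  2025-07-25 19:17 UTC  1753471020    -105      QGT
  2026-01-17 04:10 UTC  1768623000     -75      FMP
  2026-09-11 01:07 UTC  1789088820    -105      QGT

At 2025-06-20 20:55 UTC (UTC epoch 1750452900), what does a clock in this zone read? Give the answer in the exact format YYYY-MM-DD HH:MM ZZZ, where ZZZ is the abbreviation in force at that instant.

Query: 2025-06-20 20:55 UTC
Rule 2/5 (FMP, -01:15): 2025-03-19 07:36 UTC ≤ query < 2025-07-25 19:17 UTC
20·60 + 55 - 75 = 1180 min
1180 = 0·1440 + 1180; 1180 = 19·60 + 40 → 19:40, same day
→ 2025-06-20 19:40 FMP

2025-06-20 19:40 FMP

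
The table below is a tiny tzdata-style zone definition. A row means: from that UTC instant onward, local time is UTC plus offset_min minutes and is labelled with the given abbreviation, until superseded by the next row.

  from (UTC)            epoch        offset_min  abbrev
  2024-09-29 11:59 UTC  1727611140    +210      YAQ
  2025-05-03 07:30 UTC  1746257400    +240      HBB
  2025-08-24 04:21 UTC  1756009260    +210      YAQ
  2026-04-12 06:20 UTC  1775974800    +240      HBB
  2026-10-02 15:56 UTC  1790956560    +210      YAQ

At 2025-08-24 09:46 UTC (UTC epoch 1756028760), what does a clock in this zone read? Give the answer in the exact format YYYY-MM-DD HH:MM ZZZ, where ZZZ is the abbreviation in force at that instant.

2025-08-24 13:16 YAQ

Query: 2025-08-24 09:46 UTC
Rule 3/5 (YAQ, +03:30): 2025-08-24 04:21 UTC ≤ query < 2026-04-12 06:20 UTC
9·60 + 46 + 210 = 796 min
796 = 0·1440 + 796; 796 = 13·60 + 16 → 13:16, same day
→ 2025-08-24 13:16 YAQ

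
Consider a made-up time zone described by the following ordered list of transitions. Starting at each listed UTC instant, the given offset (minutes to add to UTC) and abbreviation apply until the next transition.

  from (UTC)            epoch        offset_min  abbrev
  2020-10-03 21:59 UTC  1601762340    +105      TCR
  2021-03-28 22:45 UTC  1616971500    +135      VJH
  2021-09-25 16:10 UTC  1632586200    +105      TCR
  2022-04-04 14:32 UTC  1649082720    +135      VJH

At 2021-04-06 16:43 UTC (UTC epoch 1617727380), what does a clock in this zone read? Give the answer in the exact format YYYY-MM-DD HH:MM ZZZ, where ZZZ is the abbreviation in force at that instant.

2021-04-06 18:58 VJH

Query: 2021-04-06 16:43 UTC
Rule 2/4 (VJH, +02:15): 2021-03-28 22:45 UTC ≤ query < 2021-09-25 16:10 UTC
16·60 + 43 + 135 = 1138 min
1138 = 0·1440 + 1138; 1138 = 18·60 + 58 → 18:58, same day
→ 2021-04-06 18:58 VJH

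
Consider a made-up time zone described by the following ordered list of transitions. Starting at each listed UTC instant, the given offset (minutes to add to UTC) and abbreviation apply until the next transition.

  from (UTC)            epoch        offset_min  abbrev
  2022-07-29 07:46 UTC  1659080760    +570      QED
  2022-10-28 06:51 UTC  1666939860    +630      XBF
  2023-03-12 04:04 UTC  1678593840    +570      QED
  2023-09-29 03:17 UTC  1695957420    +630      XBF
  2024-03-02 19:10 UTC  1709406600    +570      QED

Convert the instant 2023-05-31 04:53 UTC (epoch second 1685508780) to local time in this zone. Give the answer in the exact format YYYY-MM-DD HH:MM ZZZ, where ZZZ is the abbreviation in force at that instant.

Query: 2023-05-31 04:53 UTC
Rule 3/5 (QED, +09:30): 2023-03-12 04:04 UTC ≤ query < 2023-09-29 03:17 UTC
4·60 + 53 + 570 = 863 min
863 = 0·1440 + 863; 863 = 14·60 + 23 → 14:23, same day
→ 2023-05-31 14:23 QED

2023-05-31 14:23 QED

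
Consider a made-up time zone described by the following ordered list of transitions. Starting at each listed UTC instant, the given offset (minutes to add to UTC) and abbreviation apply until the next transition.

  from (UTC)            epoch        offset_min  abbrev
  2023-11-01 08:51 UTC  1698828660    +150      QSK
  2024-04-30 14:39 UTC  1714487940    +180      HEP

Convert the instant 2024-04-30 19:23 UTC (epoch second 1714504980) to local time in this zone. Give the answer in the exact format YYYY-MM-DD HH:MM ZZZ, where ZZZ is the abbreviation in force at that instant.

2024-04-30 22:23 HEP

Query: 2024-04-30 19:23 UTC
Rule 2/2 (HEP, +03:00): 2024-04-30 14:39 UTC ≤ query < +∞
19·60 + 23 + 180 = 1343 min
1343 = 0·1440 + 1343; 1343 = 22·60 + 23 → 22:23, same day
→ 2024-04-30 22:23 HEP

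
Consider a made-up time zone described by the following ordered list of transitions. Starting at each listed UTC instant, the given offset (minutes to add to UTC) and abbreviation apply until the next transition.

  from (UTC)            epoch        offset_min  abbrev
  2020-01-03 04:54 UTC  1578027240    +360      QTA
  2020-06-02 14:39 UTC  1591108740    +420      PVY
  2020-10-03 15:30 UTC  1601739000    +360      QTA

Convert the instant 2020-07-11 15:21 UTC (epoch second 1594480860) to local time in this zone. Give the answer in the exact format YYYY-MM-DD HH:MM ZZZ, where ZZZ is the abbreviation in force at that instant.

2020-07-11 22:21 PVY

Query: 2020-07-11 15:21 UTC
Rule 2/3 (PVY, +07:00): 2020-06-02 14:39 UTC ≤ query < 2020-10-03 15:30 UTC
15·60 + 21 + 420 = 1341 min
1341 = 0·1440 + 1341; 1341 = 22·60 + 21 → 22:21, same day
→ 2020-07-11 22:21 PVY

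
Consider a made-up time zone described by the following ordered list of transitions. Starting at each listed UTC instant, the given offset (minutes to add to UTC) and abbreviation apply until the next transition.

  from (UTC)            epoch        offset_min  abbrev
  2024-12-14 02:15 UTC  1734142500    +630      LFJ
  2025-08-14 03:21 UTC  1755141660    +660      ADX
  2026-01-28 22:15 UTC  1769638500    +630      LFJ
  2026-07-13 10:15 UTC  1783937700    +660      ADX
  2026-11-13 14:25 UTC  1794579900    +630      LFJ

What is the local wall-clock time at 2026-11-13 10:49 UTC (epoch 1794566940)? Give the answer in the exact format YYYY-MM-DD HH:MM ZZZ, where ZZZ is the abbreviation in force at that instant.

Query: 2026-11-13 10:49 UTC
Rule 4/5 (ADX, +11:00): 2026-07-13 10:15 UTC ≤ query < 2026-11-13 14:25 UTC
10·60 + 49 + 660 = 1309 min
1309 = 0·1440 + 1309; 1309 = 21·60 + 49 → 21:49, same day
→ 2026-11-13 21:49 ADX

2026-11-13 21:49 ADX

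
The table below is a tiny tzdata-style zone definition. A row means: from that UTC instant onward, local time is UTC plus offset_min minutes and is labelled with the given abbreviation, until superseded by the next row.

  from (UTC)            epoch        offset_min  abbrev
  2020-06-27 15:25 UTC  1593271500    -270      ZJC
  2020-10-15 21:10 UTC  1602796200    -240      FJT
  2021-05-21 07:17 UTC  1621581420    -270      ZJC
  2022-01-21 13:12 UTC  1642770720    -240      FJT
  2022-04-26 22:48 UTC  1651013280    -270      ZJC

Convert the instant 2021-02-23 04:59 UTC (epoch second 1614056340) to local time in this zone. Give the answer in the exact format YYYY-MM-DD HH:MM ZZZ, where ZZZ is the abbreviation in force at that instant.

Query: 2021-02-23 04:59 UTC
Rule 2/5 (FJT, -04:00): 2020-10-15 21:10 UTC ≤ query < 2021-05-21 07:17 UTC
4·60 + 59 - 240 = 59 min
59 = 0·1440 + 59; 59 = 0·60 + 59 → 00:59, same day
→ 2021-02-23 00:59 FJT

2021-02-23 00:59 FJT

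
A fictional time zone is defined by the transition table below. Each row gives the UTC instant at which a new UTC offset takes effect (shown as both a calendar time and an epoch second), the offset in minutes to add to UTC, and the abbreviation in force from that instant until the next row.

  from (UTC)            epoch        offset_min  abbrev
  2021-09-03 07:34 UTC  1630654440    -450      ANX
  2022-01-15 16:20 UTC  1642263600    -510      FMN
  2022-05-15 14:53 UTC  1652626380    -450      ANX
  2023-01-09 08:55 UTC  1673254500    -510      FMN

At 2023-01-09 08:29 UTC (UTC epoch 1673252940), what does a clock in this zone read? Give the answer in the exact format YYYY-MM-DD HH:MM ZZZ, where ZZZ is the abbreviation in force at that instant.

Query: 2023-01-09 08:29 UTC
Rule 3/4 (ANX, -07:30): 2022-05-15 14:53 UTC ≤ query < 2023-01-09 08:55 UTC
8·60 + 29 - 450 = 59 min
59 = 0·1440 + 59; 59 = 0·60 + 59 → 00:59, same day
→ 2023-01-09 00:59 ANX

2023-01-09 00:59 ANX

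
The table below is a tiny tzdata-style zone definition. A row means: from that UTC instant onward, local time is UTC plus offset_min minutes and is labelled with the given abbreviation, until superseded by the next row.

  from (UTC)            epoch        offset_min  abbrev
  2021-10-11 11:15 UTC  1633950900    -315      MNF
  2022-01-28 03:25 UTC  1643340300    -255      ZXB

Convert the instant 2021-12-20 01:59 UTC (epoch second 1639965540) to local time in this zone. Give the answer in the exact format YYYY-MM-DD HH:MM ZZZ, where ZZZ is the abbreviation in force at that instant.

Query: 2021-12-20 01:59 UTC
Rule 1/2 (MNF, -05:15): 2021-10-11 11:15 UTC ≤ query < 2022-01-28 03:25 UTC
1·60 + 59 - 315 = -196 min
-196 = -1·1440 + 1244; 1244 = 20·60 + 44 → 20:44, 2021-12-20 - 1 day = 2021-12-19
→ 2021-12-19 20:44 MNF

2021-12-19 20:44 MNF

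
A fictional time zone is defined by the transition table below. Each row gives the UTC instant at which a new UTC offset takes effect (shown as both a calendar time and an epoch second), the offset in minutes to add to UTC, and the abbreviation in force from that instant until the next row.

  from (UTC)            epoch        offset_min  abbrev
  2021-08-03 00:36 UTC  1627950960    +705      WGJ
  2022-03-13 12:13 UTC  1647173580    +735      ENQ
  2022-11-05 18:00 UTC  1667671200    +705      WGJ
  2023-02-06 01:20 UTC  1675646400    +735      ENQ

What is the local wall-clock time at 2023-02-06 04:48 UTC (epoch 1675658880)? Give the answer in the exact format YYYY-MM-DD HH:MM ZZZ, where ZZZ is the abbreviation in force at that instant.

Query: 2023-02-06 04:48 UTC
Rule 4/4 (ENQ, +12:15): 2023-02-06 01:20 UTC ≤ query < +∞
4·60 + 48 + 735 = 1023 min
1023 = 0·1440 + 1023; 1023 = 17·60 + 3 → 17:03, same day
→ 2023-02-06 17:03 ENQ

2023-02-06 17:03 ENQ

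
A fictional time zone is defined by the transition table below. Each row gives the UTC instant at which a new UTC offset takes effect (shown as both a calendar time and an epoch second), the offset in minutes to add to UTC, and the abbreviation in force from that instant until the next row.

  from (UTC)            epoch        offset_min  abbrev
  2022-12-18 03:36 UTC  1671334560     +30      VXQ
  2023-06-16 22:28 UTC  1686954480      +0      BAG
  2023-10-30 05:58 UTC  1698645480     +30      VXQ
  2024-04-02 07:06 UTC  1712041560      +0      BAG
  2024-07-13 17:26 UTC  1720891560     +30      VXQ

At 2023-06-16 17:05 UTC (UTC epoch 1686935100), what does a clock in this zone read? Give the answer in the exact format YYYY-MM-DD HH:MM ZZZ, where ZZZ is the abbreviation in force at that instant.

2023-06-16 17:35 VXQ

Query: 2023-06-16 17:05 UTC
Rule 1/5 (VXQ, +00:30): 2022-12-18 03:36 UTC ≤ query < 2023-06-16 22:28 UTC
17·60 + 5 + 30 = 1055 min
1055 = 0·1440 + 1055; 1055 = 17·60 + 35 → 17:35, same day
→ 2023-06-16 17:35 VXQ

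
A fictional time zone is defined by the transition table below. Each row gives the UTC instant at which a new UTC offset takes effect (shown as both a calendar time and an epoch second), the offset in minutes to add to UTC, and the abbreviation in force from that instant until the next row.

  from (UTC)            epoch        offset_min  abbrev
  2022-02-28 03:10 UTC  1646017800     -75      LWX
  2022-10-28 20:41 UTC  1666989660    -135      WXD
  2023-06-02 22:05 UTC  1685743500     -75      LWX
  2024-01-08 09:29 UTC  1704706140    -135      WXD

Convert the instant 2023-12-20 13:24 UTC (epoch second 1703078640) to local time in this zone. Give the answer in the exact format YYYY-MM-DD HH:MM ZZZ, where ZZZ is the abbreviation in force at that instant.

Query: 2023-12-20 13:24 UTC
Rule 3/4 (LWX, -01:15): 2023-06-02 22:05 UTC ≤ query < 2024-01-08 09:29 UTC
13·60 + 24 - 75 = 729 min
729 = 0·1440 + 729; 729 = 12·60 + 9 → 12:09, same day
→ 2023-12-20 12:09 LWX

2023-12-20 12:09 LWX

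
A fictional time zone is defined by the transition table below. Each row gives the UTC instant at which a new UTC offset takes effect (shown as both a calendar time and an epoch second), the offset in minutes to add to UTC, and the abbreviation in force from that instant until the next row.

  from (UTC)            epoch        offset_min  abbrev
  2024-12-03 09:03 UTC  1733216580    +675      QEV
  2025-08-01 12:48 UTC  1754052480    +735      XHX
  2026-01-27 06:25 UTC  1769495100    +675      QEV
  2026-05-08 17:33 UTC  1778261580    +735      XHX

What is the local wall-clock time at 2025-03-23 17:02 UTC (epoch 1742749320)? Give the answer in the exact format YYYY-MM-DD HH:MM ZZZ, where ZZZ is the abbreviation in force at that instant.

Query: 2025-03-23 17:02 UTC
Rule 1/4 (QEV, +11:15): 2024-12-03 09:03 UTC ≤ query < 2025-08-01 12:48 UTC
17·60 + 2 + 675 = 1697 min
1697 = 1·1440 + 257; 257 = 4·60 + 17 → 04:17, 2025-03-23 + 1 day = 2025-03-24
→ 2025-03-24 04:17 QEV

2025-03-24 04:17 QEV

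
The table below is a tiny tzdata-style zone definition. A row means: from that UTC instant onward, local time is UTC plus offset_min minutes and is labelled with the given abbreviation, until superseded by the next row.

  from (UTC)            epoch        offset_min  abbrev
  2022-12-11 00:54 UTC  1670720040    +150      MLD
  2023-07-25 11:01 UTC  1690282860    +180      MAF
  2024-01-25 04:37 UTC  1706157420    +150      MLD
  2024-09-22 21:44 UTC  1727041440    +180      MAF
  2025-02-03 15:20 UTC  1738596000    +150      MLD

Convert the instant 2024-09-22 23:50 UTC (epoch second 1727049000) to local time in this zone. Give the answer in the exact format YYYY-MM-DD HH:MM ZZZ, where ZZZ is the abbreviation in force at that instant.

2024-09-23 02:50 MAF

Query: 2024-09-22 23:50 UTC
Rule 4/5 (MAF, +03:00): 2024-09-22 21:44 UTC ≤ query < 2025-02-03 15:20 UTC
23·60 + 50 + 180 = 1610 min
1610 = 1·1440 + 170; 170 = 2·60 + 50 → 02:50, 2024-09-22 + 1 day = 2024-09-23
→ 2024-09-23 02:50 MAF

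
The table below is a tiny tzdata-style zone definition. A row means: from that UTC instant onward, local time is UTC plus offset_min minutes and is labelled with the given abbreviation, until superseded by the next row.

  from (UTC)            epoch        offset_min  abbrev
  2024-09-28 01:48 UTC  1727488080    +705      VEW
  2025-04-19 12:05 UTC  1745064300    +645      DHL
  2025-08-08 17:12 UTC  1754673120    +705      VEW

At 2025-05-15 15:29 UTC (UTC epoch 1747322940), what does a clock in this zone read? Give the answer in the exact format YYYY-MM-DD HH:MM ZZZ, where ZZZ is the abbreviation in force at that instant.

2025-05-16 02:14 DHL

Query: 2025-05-15 15:29 UTC
Rule 2/3 (DHL, +10:45): 2025-04-19 12:05 UTC ≤ query < 2025-08-08 17:12 UTC
15·60 + 29 + 645 = 1574 min
1574 = 1·1440 + 134; 134 = 2·60 + 14 → 02:14, 2025-05-15 + 1 day = 2025-05-16
→ 2025-05-16 02:14 DHL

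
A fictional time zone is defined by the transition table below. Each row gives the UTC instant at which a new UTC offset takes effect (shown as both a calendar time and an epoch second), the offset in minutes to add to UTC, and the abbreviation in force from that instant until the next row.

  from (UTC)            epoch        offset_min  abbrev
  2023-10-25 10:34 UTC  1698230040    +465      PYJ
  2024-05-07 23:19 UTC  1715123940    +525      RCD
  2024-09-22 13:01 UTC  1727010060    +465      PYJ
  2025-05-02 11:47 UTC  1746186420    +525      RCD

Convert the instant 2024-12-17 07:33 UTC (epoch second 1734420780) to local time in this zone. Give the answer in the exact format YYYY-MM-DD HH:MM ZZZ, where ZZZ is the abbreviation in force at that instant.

2024-12-17 15:18 PYJ

Query: 2024-12-17 07:33 UTC
Rule 3/4 (PYJ, +07:45): 2024-09-22 13:01 UTC ≤ query < 2025-05-02 11:47 UTC
7·60 + 33 + 465 = 918 min
918 = 0·1440 + 918; 918 = 15·60 + 18 → 15:18, same day
→ 2024-12-17 15:18 PYJ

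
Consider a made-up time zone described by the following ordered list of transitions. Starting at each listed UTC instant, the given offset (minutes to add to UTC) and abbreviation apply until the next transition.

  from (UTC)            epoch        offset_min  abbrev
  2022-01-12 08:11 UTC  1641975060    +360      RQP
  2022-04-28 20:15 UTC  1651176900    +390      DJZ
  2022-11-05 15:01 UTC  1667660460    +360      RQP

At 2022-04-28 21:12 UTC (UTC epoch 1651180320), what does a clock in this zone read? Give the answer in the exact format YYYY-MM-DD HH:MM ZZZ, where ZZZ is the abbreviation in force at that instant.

2022-04-29 03:42 DJZ

Query: 2022-04-28 21:12 UTC
Rule 2/3 (DJZ, +06:30): 2022-04-28 20:15 UTC ≤ query < 2022-11-05 15:01 UTC
21·60 + 12 + 390 = 1662 min
1662 = 1·1440 + 222; 222 = 3·60 + 42 → 03:42, 2022-04-28 + 1 day = 2022-04-29
→ 2022-04-29 03:42 DJZ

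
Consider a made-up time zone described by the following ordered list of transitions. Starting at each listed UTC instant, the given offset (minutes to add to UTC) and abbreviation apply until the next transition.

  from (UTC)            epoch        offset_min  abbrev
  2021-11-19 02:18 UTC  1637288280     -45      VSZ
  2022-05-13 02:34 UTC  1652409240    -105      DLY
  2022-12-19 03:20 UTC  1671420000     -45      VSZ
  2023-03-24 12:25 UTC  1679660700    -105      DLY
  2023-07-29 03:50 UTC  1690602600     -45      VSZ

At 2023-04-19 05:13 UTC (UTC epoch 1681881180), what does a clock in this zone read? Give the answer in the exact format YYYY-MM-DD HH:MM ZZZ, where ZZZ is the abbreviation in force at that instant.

2023-04-19 03:28 DLY

Query: 2023-04-19 05:13 UTC
Rule 4/5 (DLY, -01:45): 2023-03-24 12:25 UTC ≤ query < 2023-07-29 03:50 UTC
5·60 + 13 - 105 = 208 min
208 = 0·1440 + 208; 208 = 3·60 + 28 → 03:28, same day
→ 2023-04-19 03:28 DLY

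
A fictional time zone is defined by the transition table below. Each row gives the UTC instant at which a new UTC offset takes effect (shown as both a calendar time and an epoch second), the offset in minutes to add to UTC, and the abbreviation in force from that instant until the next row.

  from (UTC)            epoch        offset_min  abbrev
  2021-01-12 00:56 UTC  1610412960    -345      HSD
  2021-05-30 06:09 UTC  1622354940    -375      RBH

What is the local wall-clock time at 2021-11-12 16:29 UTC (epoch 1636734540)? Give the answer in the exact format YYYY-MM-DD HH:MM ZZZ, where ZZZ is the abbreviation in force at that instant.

2021-11-12 10:14 RBH

Query: 2021-11-12 16:29 UTC
Rule 2/2 (RBH, -06:15): 2021-05-30 06:09 UTC ≤ query < +∞
16·60 + 29 - 375 = 614 min
614 = 0·1440 + 614; 614 = 10·60 + 14 → 10:14, same day
→ 2021-11-12 10:14 RBH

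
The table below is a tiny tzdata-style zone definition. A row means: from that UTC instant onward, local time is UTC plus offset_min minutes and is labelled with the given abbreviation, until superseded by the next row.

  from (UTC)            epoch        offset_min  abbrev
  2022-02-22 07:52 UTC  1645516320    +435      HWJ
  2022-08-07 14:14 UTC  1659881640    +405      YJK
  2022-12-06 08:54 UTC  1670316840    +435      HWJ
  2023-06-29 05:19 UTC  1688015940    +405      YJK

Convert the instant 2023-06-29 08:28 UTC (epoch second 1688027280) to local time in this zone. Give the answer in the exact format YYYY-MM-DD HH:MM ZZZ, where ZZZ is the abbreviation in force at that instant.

Query: 2023-06-29 08:28 UTC
Rule 4/4 (YJK, +06:45): 2023-06-29 05:19 UTC ≤ query < +∞
8·60 + 28 + 405 = 913 min
913 = 0·1440 + 913; 913 = 15·60 + 13 → 15:13, same day
→ 2023-06-29 15:13 YJK

2023-06-29 15:13 YJK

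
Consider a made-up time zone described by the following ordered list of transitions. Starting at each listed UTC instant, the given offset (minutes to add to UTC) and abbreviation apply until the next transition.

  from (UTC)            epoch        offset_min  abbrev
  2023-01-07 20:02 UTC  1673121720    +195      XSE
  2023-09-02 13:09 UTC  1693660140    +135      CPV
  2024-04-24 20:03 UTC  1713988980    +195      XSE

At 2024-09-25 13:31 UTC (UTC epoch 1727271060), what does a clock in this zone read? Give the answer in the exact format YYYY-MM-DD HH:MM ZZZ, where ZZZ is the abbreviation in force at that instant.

2024-09-25 16:46 XSE

Query: 2024-09-25 13:31 UTC
Rule 3/3 (XSE, +03:15): 2024-04-24 20:03 UTC ≤ query < +∞
13·60 + 31 + 195 = 1006 min
1006 = 0·1440 + 1006; 1006 = 16·60 + 46 → 16:46, same day
→ 2024-09-25 16:46 XSE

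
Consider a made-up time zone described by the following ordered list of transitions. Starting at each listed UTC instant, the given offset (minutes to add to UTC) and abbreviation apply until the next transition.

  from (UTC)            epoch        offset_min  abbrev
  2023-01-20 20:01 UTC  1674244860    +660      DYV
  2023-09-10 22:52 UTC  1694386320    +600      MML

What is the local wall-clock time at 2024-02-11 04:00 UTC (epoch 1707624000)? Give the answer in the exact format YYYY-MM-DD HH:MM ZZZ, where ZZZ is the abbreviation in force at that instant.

Query: 2024-02-11 04:00 UTC
Rule 2/2 (MML, +10:00): 2023-09-10 22:52 UTC ≤ query < +∞
4·60 + 0 + 600 = 840 min
840 = 0·1440 + 840; 840 = 14·60 + 0 → 14:00, same day
→ 2024-02-11 14:00 MML

2024-02-11 14:00 MML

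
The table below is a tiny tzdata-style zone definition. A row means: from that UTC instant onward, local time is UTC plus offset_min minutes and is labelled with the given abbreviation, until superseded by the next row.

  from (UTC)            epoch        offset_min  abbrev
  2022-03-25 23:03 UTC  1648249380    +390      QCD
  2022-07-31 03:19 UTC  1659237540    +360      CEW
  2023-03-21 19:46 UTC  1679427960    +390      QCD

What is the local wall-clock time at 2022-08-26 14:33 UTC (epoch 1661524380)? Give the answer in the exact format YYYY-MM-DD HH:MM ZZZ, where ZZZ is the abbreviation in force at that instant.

2022-08-26 20:33 CEW

Query: 2022-08-26 14:33 UTC
Rule 2/3 (CEW, +06:00): 2022-07-31 03:19 UTC ≤ query < 2023-03-21 19:46 UTC
14·60 + 33 + 360 = 1233 min
1233 = 0·1440 + 1233; 1233 = 20·60 + 33 → 20:33, same day
→ 2022-08-26 20:33 CEW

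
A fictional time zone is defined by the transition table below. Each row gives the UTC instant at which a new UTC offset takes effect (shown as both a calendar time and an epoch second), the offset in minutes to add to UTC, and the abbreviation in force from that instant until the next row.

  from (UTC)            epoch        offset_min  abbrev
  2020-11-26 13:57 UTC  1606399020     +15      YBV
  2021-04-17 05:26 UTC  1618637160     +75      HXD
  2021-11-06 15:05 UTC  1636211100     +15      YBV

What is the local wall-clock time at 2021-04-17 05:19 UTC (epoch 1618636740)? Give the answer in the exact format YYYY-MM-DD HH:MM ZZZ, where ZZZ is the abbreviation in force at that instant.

Query: 2021-04-17 05:19 UTC
Rule 1/3 (YBV, +00:15): 2020-11-26 13:57 UTC ≤ query < 2021-04-17 05:26 UTC
5·60 + 19 + 15 = 334 min
334 = 0·1440 + 334; 334 = 5·60 + 34 → 05:34, same day
→ 2021-04-17 05:34 YBV

2021-04-17 05:34 YBV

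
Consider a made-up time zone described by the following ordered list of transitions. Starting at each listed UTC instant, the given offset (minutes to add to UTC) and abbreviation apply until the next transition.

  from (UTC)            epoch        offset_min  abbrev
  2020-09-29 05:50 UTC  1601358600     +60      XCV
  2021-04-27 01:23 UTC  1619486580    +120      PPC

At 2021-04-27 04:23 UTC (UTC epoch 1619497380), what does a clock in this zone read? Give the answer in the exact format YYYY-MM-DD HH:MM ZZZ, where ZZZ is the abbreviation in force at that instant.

Query: 2021-04-27 04:23 UTC
Rule 2/2 (PPC, +02:00): 2021-04-27 01:23 UTC ≤ query < +∞
4·60 + 23 + 120 = 383 min
383 = 0·1440 + 383; 383 = 6·60 + 23 → 06:23, same day
→ 2021-04-27 06:23 PPC

2021-04-27 06:23 PPC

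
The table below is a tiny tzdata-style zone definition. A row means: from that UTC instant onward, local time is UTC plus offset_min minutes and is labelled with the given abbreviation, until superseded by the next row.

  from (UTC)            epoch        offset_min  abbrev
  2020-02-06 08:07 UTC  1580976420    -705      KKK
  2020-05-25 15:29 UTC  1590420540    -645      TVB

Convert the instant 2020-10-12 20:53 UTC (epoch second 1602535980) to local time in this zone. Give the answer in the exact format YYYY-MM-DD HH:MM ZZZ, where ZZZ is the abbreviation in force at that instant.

2020-10-12 10:08 TVB

Query: 2020-10-12 20:53 UTC
Rule 2/2 (TVB, -10:45): 2020-05-25 15:29 UTC ≤ query < +∞
20·60 + 53 - 645 = 608 min
608 = 0·1440 + 608; 608 = 10·60 + 8 → 10:08, same day
→ 2020-10-12 10:08 TVB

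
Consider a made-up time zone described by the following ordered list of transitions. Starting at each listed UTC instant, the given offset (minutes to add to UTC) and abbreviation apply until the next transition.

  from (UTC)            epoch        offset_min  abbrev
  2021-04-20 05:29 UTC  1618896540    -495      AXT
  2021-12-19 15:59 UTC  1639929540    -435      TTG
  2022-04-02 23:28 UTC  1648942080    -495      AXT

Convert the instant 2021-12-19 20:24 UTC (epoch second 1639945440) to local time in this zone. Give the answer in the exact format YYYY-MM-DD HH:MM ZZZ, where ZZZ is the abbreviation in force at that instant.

2021-12-19 13:09 TTG

Query: 2021-12-19 20:24 UTC
Rule 2/3 (TTG, -07:15): 2021-12-19 15:59 UTC ≤ query < 2022-04-02 23:28 UTC
20·60 + 24 - 435 = 789 min
789 = 0·1440 + 789; 789 = 13·60 + 9 → 13:09, same day
→ 2021-12-19 13:09 TTG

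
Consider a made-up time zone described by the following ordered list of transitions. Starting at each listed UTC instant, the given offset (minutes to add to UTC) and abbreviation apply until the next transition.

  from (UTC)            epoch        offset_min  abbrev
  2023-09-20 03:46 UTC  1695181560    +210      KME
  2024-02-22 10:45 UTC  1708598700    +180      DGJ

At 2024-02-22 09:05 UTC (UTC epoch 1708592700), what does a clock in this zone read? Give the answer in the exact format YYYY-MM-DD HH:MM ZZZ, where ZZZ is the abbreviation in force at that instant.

Query: 2024-02-22 09:05 UTC
Rule 1/2 (KME, +03:30): 2023-09-20 03:46 UTC ≤ query < 2024-02-22 10:45 UTC
9·60 + 5 + 210 = 755 min
755 = 0·1440 + 755; 755 = 12·60 + 35 → 12:35, same day
→ 2024-02-22 12:35 KME

2024-02-22 12:35 KME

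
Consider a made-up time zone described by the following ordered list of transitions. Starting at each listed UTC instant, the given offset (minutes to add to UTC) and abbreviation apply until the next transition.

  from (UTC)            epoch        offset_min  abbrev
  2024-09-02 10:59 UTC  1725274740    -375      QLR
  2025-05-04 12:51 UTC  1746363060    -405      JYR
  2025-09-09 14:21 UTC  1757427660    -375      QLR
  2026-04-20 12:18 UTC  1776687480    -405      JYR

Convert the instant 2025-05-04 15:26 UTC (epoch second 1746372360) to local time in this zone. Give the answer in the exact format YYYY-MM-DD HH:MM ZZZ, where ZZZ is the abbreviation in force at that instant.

Query: 2025-05-04 15:26 UTC
Rule 2/4 (JYR, -06:45): 2025-05-04 12:51 UTC ≤ query < 2025-09-09 14:21 UTC
15·60 + 26 - 405 = 521 min
521 = 0·1440 + 521; 521 = 8·60 + 41 → 08:41, same day
→ 2025-05-04 08:41 JYR

2025-05-04 08:41 JYR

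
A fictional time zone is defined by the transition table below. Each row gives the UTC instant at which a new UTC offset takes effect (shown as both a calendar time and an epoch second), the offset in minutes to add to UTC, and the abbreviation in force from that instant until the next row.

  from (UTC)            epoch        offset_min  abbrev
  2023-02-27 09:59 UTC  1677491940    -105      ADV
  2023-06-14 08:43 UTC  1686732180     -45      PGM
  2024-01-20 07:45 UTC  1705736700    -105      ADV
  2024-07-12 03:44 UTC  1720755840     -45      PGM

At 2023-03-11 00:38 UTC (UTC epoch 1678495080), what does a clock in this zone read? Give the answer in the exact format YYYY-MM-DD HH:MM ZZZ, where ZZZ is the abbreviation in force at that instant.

2023-03-10 22:53 ADV

Query: 2023-03-11 00:38 UTC
Rule 1/4 (ADV, -01:45): 2023-02-27 09:59 UTC ≤ query < 2023-06-14 08:43 UTC
0·60 + 38 - 105 = -67 min
-67 = -1·1440 + 1373; 1373 = 22·60 + 53 → 22:53, 2023-03-11 - 1 day = 2023-03-10
→ 2023-03-10 22:53 ADV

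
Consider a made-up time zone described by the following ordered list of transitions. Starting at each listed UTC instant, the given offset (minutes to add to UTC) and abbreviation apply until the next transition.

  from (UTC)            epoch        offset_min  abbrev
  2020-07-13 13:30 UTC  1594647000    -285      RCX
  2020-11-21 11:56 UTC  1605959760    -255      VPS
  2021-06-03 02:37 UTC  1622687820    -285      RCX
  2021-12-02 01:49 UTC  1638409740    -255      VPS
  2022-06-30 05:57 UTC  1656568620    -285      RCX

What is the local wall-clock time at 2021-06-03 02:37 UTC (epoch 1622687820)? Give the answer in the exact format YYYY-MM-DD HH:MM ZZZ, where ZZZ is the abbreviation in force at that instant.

Query: 2021-06-03 02:37 UTC
Rule 3/5 (RCX, -04:45): 2021-06-03 02:37 UTC ≤ query < 2021-12-02 01:49 UTC
2·60 + 37 - 285 = -128 min
-128 = -1·1440 + 1312; 1312 = 21·60 + 52 → 21:52, 2021-06-03 - 1 day = 2021-06-02
→ 2021-06-02 21:52 RCX

2021-06-02 21:52 RCX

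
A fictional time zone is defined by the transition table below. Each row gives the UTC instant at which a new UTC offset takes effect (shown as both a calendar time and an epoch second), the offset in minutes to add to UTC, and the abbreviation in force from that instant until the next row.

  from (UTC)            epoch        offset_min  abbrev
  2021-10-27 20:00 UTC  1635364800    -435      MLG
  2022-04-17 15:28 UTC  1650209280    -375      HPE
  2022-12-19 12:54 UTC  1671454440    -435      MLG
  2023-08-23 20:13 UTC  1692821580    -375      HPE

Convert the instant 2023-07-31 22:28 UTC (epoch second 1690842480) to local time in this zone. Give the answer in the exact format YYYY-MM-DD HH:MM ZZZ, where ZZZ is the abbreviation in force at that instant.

2023-07-31 15:13 MLG

Query: 2023-07-31 22:28 UTC
Rule 3/4 (MLG, -07:15): 2022-12-19 12:54 UTC ≤ query < 2023-08-23 20:13 UTC
22·60 + 28 - 435 = 913 min
913 = 0·1440 + 913; 913 = 15·60 + 13 → 15:13, same day
→ 2023-07-31 15:13 MLG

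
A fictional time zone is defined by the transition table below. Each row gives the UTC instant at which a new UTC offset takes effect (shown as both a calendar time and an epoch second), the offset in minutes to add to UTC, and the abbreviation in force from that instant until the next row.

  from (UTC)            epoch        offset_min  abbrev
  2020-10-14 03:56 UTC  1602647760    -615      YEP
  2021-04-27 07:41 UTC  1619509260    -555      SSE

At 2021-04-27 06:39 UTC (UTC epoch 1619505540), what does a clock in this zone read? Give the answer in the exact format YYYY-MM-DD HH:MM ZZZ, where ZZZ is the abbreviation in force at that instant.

Query: 2021-04-27 06:39 UTC
Rule 1/2 (YEP, -10:15): 2020-10-14 03:56 UTC ≤ query < 2021-04-27 07:41 UTC
6·60 + 39 - 615 = -216 min
-216 = -1·1440 + 1224; 1224 = 20·60 + 24 → 20:24, 2021-04-27 - 1 day = 2021-04-26
→ 2021-04-26 20:24 YEP

2021-04-26 20:24 YEP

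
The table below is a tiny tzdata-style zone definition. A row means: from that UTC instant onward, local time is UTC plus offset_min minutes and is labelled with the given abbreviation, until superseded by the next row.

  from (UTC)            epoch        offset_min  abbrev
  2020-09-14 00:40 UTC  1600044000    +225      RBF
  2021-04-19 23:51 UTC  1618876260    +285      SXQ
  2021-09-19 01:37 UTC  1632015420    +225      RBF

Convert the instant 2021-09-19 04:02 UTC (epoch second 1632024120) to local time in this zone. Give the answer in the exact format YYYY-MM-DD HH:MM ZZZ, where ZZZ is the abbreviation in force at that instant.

Query: 2021-09-19 04:02 UTC
Rule 3/3 (RBF, +03:45): 2021-09-19 01:37 UTC ≤ query < +∞
4·60 + 2 + 225 = 467 min
467 = 0·1440 + 467; 467 = 7·60 + 47 → 07:47, same day
→ 2021-09-19 07:47 RBF

2021-09-19 07:47 RBF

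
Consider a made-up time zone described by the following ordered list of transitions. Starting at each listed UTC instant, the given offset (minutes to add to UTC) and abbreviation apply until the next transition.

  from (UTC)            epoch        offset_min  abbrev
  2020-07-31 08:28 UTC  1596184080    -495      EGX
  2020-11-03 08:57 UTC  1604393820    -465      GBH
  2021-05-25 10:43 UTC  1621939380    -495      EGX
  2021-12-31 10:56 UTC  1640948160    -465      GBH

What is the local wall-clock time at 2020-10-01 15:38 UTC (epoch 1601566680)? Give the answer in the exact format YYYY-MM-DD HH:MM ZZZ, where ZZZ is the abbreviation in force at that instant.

2020-10-01 07:23 EGX

Query: 2020-10-01 15:38 UTC
Rule 1/4 (EGX, -08:15): 2020-07-31 08:28 UTC ≤ query < 2020-11-03 08:57 UTC
15·60 + 38 - 495 = 443 min
443 = 0·1440 + 443; 443 = 7·60 + 23 → 07:23, same day
→ 2020-10-01 07:23 EGX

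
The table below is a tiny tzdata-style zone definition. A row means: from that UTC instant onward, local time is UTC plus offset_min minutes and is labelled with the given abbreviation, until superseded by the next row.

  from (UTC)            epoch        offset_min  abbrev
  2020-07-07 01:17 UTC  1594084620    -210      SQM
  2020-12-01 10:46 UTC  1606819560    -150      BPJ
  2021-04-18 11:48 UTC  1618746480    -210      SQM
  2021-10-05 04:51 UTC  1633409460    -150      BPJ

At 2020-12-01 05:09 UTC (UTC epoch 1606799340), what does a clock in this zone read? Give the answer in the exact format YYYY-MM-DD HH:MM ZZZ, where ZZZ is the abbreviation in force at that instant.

2020-12-01 01:39 SQM

Query: 2020-12-01 05:09 UTC
Rule 1/4 (SQM, -03:30): 2020-07-07 01:17 UTC ≤ query < 2020-12-01 10:46 UTC
5·60 + 9 - 210 = 99 min
99 = 0·1440 + 99; 99 = 1·60 + 39 → 01:39, same day
→ 2020-12-01 01:39 SQM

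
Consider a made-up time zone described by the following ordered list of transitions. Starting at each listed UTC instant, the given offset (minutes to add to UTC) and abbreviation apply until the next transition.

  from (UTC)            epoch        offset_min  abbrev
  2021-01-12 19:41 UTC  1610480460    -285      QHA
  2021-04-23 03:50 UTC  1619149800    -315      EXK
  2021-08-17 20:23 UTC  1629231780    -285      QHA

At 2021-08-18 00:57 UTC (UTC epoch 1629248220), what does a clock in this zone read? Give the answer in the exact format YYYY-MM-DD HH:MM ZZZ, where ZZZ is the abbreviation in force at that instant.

2021-08-17 20:12 QHA

Query: 2021-08-18 00:57 UTC
Rule 3/3 (QHA, -04:45): 2021-08-17 20:23 UTC ≤ query < +∞
0·60 + 57 - 285 = -228 min
-228 = -1·1440 + 1212; 1212 = 20·60 + 12 → 20:12, 2021-08-18 - 1 day = 2021-08-17
→ 2021-08-17 20:12 QHA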